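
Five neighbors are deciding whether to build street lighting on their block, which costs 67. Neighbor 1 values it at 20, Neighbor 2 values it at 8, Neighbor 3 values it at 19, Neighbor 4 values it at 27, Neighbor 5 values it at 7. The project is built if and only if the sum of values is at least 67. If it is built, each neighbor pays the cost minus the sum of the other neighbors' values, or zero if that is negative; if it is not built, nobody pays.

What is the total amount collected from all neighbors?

Total value 81 ≥ cost 67, so it is built.
Neighbor 1: others sum to 61; max(0, 67 - 61) = 6.
Neighbor 2: others sum to 73; max(0, 67 - 73) = 0.
Neighbor 3: others sum to 62; max(0, 67 - 62) = 5.
Neighbor 4: others sum to 54; max(0, 67 - 54) = 13.
Neighbor 5: others sum to 74; max(0, 67 - 74) = 0.
Total collected = 6 + 0 + 5 + 13 + 0 = 24.

24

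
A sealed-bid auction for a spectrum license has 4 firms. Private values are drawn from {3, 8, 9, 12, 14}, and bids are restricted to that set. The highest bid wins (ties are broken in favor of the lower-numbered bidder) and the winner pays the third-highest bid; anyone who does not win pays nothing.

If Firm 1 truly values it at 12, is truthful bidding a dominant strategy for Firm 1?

No

Consider the case where Firm 2 bids 3, Firm 3 bids 3 and Firm 4 bids 14.
Truthful bid 12: loses, pays 0, utility 0.
Bid 14 instead: wins, pays 3, utility 12 - 3 = 9.
Since 9 > 0, bidding 14 is strictly better here, so truthful bidding is not dominant.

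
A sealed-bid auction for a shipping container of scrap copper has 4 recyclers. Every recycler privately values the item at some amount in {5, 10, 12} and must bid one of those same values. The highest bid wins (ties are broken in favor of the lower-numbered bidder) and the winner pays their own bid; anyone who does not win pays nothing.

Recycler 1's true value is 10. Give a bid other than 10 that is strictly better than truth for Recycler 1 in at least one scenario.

Suppose Recycler 2 bids 5, Recycler 3 bids 5 and Recycler 4 bids 5.
Bid 10: wins, pays 10, utility 10 - 10 = 0.
Bid 5: wins, pays 5, utility 10 - 5 = 5.
So bidding 5 beats truth here (5 > 0).

5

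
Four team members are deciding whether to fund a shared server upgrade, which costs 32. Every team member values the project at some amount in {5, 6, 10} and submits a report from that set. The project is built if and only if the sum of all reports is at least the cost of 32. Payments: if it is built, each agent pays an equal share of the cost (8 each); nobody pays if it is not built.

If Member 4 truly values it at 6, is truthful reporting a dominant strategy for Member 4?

Consider the case where Member 1 reports 6, Member 2 reports 10 and Member 3 reports 10.
Truthful report 6: project built, pays 8, utility 6 - 8 = -2.
Report 5 instead: project not built, utility 0.
Since 0 > -2, reporting 5 is strictly better here, so truthful reporting is not dominant.

No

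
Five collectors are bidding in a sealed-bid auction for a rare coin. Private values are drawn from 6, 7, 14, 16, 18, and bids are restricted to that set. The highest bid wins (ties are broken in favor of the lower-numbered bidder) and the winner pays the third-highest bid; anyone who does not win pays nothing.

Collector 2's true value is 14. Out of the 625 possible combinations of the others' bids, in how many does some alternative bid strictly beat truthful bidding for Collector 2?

64

Others bid (6, 6, 6, 16): truth gives 0; bid 16 gives 8 > 0. Violating.
Others bid (6, 6, 6, 18): truth gives 0; bid 18 gives 8 > 0. Violating.
Others bid (6, 6, 7, 16): truth gives 0; bid 16 gives 7 > 0. Violating.
Others bid (6, 6, 7, 18): truth gives 0; bid 18 gives 7 > 0. Violating.
Others bid (6, 6, 6, 6): truth gives 8; no alternative beats it.
Others bid (6, 6, 6, 7): truth gives 8; no alternative beats it.
(Checking all 625 profiles: 64 have a profitable deviation, 561 do not.)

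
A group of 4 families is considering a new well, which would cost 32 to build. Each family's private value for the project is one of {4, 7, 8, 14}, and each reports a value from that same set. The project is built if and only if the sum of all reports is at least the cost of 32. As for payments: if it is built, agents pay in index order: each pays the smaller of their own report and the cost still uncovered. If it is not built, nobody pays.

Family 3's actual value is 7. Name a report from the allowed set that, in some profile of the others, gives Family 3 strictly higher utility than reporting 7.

Suppose Family 1 reports 4, Family 2 reports 14 and Family 4 reports 14.
Report 7: project built, pays 7, utility 7 - 7 = 0.
Report 4: project built, pays 4, utility 7 - 4 = 3.
So reporting 4 beats truth here (3 > 0).

4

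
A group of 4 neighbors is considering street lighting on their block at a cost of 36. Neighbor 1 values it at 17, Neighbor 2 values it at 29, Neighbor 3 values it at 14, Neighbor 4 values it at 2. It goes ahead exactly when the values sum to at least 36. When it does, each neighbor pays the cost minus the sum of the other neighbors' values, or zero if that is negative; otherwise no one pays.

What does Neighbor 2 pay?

3

Total value 62 ≥ cost 36, so the project is built.
The other neighbors' values sum to 33.
Cost minus that sum is 36 - 33 = 3.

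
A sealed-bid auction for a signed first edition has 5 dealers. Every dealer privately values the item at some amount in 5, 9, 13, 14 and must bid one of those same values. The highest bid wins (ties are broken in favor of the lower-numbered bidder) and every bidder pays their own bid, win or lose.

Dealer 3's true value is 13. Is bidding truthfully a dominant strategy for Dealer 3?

No

Consider the case where Dealer 1 bids 5, Dealer 2 bids 5, Dealer 4 bids 5 and Dealer 5 bids 5.
Truthful bid 13: wins, pays 13, utility 13 - 13 = 0.
Bid 9 instead: wins, pays 9, utility 13 - 9 = 4.
Since 4 > 0, bidding 9 is strictly better here, so truthful bidding is not dominant.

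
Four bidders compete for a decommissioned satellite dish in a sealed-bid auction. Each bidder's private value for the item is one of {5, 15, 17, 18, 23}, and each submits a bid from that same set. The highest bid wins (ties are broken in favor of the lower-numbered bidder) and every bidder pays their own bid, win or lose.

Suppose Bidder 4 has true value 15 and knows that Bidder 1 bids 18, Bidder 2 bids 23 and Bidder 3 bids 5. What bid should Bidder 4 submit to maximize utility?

Bid 5: loses but pays 5, utility -5.
Bid 15: loses but pays 15, utility -15.
Bid 17: loses but pays 17, utility -17.
Bid 18: loses but pays 18, utility -18.
Bid 23: loses but pays 23, utility -23.
The best choice is 5 with utility -5.

5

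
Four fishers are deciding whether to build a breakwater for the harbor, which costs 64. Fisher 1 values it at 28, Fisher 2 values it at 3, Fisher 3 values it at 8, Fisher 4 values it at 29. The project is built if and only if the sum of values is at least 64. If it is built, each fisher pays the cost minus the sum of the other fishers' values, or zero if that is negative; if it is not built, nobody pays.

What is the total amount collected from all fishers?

Total value 68 ≥ cost 64, so it is built.
Fisher 1: others sum to 40; max(0, 64 - 40) = 24.
Fisher 2: others sum to 65; max(0, 64 - 65) = 0.
Fisher 3: others sum to 60; max(0, 64 - 60) = 4.
Fisher 4: others sum to 39; max(0, 64 - 39) = 25.
Total collected = 24 + 0 + 4 + 25 = 53.

53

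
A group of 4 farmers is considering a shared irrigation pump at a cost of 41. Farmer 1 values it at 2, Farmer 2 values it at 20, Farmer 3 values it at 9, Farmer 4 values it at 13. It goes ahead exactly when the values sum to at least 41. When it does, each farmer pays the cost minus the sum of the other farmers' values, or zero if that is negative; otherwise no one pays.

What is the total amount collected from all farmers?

Total value 44 ≥ cost 41, so it is built.
Farmer 1: others sum to 42; max(0, 41 - 42) = 0.
Farmer 2: others sum to 24; max(0, 41 - 24) = 17.
Farmer 3: others sum to 35; max(0, 41 - 35) = 6.
Farmer 4: others sum to 31; max(0, 41 - 31) = 10.
Total collected = 0 + 17 + 6 + 10 = 33.

33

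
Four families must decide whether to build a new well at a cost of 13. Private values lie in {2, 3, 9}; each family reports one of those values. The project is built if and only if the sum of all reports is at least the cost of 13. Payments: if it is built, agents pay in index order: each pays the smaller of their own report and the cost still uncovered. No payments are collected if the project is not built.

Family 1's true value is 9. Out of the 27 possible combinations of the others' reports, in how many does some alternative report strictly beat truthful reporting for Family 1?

Others report (2, 2, 9): truth gives 0; report 2 gives 7 > 0. Violating.
Others report (2, 3, 9): truth gives 0; report 2 gives 7 > 0. Violating.
Others report (2, 9, 2): truth gives 0; report 2 gives 7 > 0. Violating.
Others report (2, 9, 3): truth gives 0; report 2 gives 7 > 0. Violating.
Others report (2, 2, 2): truth gives 0; no alternative beats it.
Others report (2, 2, 3): truth gives 0; no alternative beats it.
(Checking all 27 profiles: 19 have a profitable deviation, 8 do not.)

19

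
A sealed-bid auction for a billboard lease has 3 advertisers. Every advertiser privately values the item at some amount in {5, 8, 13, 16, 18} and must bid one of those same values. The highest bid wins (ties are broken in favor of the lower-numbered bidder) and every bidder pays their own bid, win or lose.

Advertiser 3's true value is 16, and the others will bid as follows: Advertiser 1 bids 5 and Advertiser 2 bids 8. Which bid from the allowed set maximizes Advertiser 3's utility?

13

Bid 5: loses but pays 5, utility -5.
Bid 8: loses but pays 8, utility -8.
Bid 13: wins, pays 13, utility 16 - 13 = 3.
Bid 16: wins, pays 16, utility 16 - 16 = 0.
Bid 18: wins, pays 18, utility 16 - 18 = -2.
The best choice is 13 with utility 3.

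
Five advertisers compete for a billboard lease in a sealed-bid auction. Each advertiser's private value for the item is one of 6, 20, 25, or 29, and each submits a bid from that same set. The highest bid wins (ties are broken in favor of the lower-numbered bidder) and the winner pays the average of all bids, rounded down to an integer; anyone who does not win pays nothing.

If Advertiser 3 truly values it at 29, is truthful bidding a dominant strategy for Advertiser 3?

No

Consider the case where Advertiser 1 bids 6, Advertiser 2 bids 6, Advertiser 4 bids 6 and Advertiser 5 bids 6.
Truthful bid 29: wins, pays 10, utility 29 - 10 = 19.
Bid 20 instead: wins, pays 8, utility 29 - 8 = 21.
Since 21 > 19, bidding 20 is strictly better here, so truthful bidding is not dominant.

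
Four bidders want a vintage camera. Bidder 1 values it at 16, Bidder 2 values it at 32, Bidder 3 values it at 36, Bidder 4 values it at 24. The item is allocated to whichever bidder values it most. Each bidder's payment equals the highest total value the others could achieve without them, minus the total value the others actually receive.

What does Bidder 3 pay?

Bidder 3 has the highest value and receives the item.
Without Bidder 3, the item would go to the next-highest value, 32, so the others could achieve 32.
With Bidder 3 present and winning, the others receive nothing, so their total is 0.
Payment = 32 - 0 = 32.

32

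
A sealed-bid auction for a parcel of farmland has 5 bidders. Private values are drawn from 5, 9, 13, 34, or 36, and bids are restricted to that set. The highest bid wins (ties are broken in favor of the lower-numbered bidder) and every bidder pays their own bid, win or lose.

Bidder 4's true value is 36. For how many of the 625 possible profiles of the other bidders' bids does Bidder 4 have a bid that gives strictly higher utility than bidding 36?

413

Others bid (5, 5, 5, 5): truth gives 0; bid 9 gives 27 > 0. Violating.
Others bid (5, 5, 5, 9): truth gives 0; bid 9 gives 27 > 0. Violating.
Others bid (5, 5, 5, 13): truth gives 0; bid 13 gives 23 > 0. Violating.
Others bid (5, 5, 5, 34): truth gives 0; bid 34 gives 2 > 0. Violating.
Others bid (5, 5, 5, 36): truth gives 0; no alternative beats it.
Others bid (5, 5, 9, 36): truth gives 0; no alternative beats it.
(Checking all 625 profiles: 413 have a profitable deviation, 212 do not.)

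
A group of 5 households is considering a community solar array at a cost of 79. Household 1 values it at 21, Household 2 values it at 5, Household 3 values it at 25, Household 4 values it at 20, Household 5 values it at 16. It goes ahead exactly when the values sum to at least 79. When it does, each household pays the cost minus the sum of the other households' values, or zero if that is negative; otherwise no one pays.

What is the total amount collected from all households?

Total value 87 ≥ cost 79, so it is built.
Household 1: others sum to 66; max(0, 79 - 66) = 13.
Household 2: others sum to 82; max(0, 79 - 82) = 0.
Household 3: others sum to 62; max(0, 79 - 62) = 17.
Household 4: others sum to 67; max(0, 79 - 67) = 12.
Household 5: others sum to 71; max(0, 79 - 71) = 8.
Total collected = 13 + 0 + 17 + 12 + 8 = 50.

50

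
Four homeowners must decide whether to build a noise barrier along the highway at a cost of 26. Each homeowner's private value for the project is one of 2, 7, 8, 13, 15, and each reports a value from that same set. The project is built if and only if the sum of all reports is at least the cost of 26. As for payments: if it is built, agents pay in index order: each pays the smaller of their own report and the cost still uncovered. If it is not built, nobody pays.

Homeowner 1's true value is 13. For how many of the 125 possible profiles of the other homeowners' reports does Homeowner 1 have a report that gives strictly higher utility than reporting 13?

106

Others report (2, 2, 15): truth gives 0; report 7 gives 6 > 0. Violating.
Others report (2, 7, 13): truth gives 0; report 7 gives 6 > 0. Violating.
Others report (2, 7, 15): truth gives 0; report 2 gives 11 > 0. Violating.
Others report (2, 8, 8): truth gives 0; report 8 gives 5 > 0. Violating.
Others report (2, 2, 2): truth gives 0; no alternative beats it.
Others report (2, 2, 7): truth gives 0; no alternative beats it.
(Checking all 125 profiles: 106 have a profitable deviation, 19 do not.)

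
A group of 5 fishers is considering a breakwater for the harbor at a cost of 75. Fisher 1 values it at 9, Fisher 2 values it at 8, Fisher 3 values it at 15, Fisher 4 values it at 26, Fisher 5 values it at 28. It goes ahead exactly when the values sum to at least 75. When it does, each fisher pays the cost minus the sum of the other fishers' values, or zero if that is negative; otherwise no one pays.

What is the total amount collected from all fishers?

Total value 86 ≥ cost 75, so it is built.
Fisher 1: others sum to 77; max(0, 75 - 77) = 0.
Fisher 2: others sum to 78; max(0, 75 - 78) = 0.
Fisher 3: others sum to 71; max(0, 75 - 71) = 4.
Fisher 4: others sum to 60; max(0, 75 - 60) = 15.
Fisher 5: others sum to 58; max(0, 75 - 58) = 17.
Total collected = 0 + 0 + 4 + 15 + 17 = 36.

36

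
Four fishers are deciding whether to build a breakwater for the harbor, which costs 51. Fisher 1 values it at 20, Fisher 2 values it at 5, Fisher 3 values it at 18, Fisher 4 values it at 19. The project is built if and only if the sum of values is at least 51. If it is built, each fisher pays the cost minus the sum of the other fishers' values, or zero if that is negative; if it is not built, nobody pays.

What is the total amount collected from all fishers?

24

Total value 62 ≥ cost 51, so it is built.
Fisher 1: others sum to 42; max(0, 51 - 42) = 9.
Fisher 2: others sum to 57; max(0, 51 - 57) = 0.
Fisher 3: others sum to 44; max(0, 51 - 44) = 7.
Fisher 4: others sum to 43; max(0, 51 - 43) = 8.
Total collected = 9 + 0 + 7 + 8 = 24.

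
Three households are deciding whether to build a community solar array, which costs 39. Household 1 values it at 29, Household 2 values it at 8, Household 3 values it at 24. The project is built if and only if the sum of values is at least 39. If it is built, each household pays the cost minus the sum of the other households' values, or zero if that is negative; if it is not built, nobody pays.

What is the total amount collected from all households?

9

Total value 61 ≥ cost 39, so it is built.
Household 1: others sum to 32; max(0, 39 - 32) = 7.
Household 2: others sum to 53; max(0, 39 - 53) = 0.
Household 3: others sum to 37; max(0, 39 - 37) = 2.
Total collected = 7 + 0 + 2 = 9.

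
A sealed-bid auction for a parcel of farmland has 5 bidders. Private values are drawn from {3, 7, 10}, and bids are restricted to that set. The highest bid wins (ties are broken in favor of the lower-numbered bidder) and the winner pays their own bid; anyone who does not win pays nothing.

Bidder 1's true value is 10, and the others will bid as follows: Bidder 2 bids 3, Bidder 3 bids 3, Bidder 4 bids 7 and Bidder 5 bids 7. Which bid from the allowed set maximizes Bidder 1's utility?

Bid 3: loses, pays 0, utility 0.
Bid 7: wins, pays 7, utility 10 - 7 = 3.
Bid 10: wins, pays 10, utility 10 - 10 = 0.
The best choice is 7 with utility 3.

7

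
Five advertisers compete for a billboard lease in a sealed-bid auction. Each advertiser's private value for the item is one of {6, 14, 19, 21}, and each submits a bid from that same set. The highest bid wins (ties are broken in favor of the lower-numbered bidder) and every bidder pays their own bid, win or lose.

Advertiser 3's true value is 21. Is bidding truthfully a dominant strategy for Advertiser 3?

Consider the case where Advertiser 1 bids 6, Advertiser 2 bids 6, Advertiser 4 bids 6 and Advertiser 5 bids 6.
Truthful bid 21: wins, pays 21, utility 21 - 21 = 0.
Bid 14 instead: wins, pays 14, utility 21 - 14 = 7.
Since 7 > 0, bidding 14 is strictly better here, so truthful bidding is not dominant.

No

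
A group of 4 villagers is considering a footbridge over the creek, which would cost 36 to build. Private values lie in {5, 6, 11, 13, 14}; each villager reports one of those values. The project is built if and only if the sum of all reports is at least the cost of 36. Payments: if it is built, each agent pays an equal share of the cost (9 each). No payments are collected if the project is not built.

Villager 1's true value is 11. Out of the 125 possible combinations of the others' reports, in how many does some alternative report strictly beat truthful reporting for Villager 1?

21

Others report (5, 5, 13): truth gives 0; report 13 gives 2 > 0. Violating.
Others report (5, 5, 14): truth gives 0; report 13 gives 2 > 0. Violating.
Others report (5, 6, 11): truth gives 0; report 14 gives 2 > 0. Violating.
Others report (5, 6, 13): truth gives 0; report 13 gives 2 > 0. Violating.
Others report (5, 5, 5): truth gives 0; no alternative beats it.
Others report (5, 5, 6): truth gives 0; no alternative beats it.
(Checking all 125 profiles: 21 have a profitable deviation, 104 do not.)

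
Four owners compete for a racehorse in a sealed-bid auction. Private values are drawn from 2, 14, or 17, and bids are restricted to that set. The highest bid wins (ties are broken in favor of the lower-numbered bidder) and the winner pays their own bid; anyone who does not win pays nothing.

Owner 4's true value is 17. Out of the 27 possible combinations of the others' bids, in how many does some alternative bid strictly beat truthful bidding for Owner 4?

1

Others bid (2, 2, 2): truth gives 0; bid 14 gives 3 > 0. Violating.
Others bid (2, 2, 14): truth gives 0; no alternative beats it.
Others bid (2, 2, 17): truth gives 0; no alternative beats it.
(Checking all 27 profiles: 1 has a profitable deviation, 26 do not.)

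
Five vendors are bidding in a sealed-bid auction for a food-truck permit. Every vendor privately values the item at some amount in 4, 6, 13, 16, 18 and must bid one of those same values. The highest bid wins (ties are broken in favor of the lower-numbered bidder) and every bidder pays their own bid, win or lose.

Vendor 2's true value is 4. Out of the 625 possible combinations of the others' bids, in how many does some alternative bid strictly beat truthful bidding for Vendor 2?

Others bid (4, 4, 4, 4): truth gives -4; bid 6 gives -2 > -4. Violating.
Others bid (4, 4, 4, 6): truth gives -4; bid 6 gives -2 > -4. Violating.
Others bid (4, 4, 6, 4): truth gives -4; bid 6 gives -2 > -4. Violating.
Others bid (4, 4, 6, 6): truth gives -4; bid 6 gives -2 > -4. Violating.
Others bid (4, 4, 4, 13): truth gives -4; no alternative beats it.
Others bid (4, 4, 4, 16): truth gives -4; no alternative beats it.
(Checking all 625 profiles: 8 have a profitable deviation, 617 do not.)

8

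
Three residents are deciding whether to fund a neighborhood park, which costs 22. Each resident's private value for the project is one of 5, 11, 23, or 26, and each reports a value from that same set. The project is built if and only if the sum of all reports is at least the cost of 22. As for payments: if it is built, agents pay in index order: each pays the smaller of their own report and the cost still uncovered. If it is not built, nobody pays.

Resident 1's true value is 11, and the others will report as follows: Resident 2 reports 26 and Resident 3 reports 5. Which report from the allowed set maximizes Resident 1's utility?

5

Report 5: project built, pays 5, utility 11 - 5 = 6.
Report 11: project built, pays 11, utility 11 - 11 = 0.
Report 23: project built, pays 22, utility 11 - 22 = -11.
Report 26: project built, pays 22, utility 11 - 22 = -11.
The best choice is 5 with utility 6.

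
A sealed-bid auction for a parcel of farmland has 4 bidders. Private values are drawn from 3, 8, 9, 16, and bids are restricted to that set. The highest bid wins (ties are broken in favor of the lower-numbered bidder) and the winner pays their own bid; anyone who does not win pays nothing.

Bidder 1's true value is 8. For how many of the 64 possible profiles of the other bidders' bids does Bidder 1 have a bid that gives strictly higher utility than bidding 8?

Others bid (3, 3, 3): truth gives 0; bid 3 gives 5 > 0. Violating.
Others bid (3, 3, 8): truth gives 0; no alternative beats it.
Others bid (3, 3, 9): truth gives 0; no alternative beats it.
(Checking all 64 profiles: 1 has a profitable deviation, 63 do not.)

1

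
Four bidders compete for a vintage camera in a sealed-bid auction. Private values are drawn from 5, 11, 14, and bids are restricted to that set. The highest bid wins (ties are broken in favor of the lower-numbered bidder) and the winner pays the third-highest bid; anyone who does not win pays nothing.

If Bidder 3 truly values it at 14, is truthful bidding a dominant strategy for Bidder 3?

Yes

Check each profile of the others' bids and compare truth against every alternative bid.
Others bid (5, 5, 14): truth gives 9, best alternative gives 0.
Others bid (5, 11, 5): truth gives 9, best alternative gives 0.
Others bid (11, 5, 5): truth gives 9, best alternative gives 0.
Others bid (5, 11, 11): truth gives 3, best alternative gives 0.
Others bid (5, 11, 14): truth gives 3, best alternative gives 0.
Others bid (11, 5, 11): truth gives 3, best alternative gives 0.
(Remaining 21 profiles checked similarly; truth is weakly best in each.)
In every case the truthful bid is at least as good as any alternative, so it is a dominant strategy.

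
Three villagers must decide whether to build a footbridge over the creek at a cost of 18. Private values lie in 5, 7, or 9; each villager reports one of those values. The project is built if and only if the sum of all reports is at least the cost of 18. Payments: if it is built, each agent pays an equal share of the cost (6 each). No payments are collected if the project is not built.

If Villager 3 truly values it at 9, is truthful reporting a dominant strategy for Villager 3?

Check each profile of the others' reports and compare truth against every alternative report.
Others report (5, 5): truth gives 3, best alternative gives 0.
Others report (5, 7): truth gives 3, best alternative gives 3.
Others report (5, 9): truth gives 3, best alternative gives 3.
Others report (7, 5): truth gives 3, best alternative gives 3.
Others report (7, 7): truth gives 3, best alternative gives 3.
Others report (7, 9): truth gives 3, best alternative gives 3.
(Remaining 3 profiles checked similarly; truth is weakly best in each.)
In every case the truthful report is at least as good as any alternative, so it is a dominant strategy.

Yes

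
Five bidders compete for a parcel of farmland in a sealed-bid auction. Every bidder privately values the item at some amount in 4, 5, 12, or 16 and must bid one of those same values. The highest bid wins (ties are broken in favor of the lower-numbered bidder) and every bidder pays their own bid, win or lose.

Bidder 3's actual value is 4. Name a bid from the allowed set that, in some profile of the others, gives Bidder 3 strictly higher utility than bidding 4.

Suppose Bidder 1 bids 4, Bidder 2 bids 4, Bidder 4 bids 4 and Bidder 5 bids 4.
Bid 4: loses but pays 4, utility -4.
Bid 5: wins, pays 5, utility 4 - 5 = -1.
So bidding 5 beats truth here (-1 > -4).

5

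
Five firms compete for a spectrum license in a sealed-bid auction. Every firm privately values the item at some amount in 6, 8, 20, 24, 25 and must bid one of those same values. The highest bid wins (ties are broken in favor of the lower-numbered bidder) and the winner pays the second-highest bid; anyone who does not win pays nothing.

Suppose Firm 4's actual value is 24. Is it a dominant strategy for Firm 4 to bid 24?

Yes

Check each profile of the others' bids and compare truth against every alternative bid.
Others bid (6, 6, 6, 6): truth gives 18, best alternative gives 18.
Others bid (6, 6, 6, 8): truth gives 16, best alternative gives 16.
Others bid (6, 6, 8, 6): truth gives 16, best alternative gives 16.
Others bid (6, 6, 8, 8): truth gives 16, best alternative gives 16.
Others bid (6, 8, 6, 6): truth gives 16, best alternative gives 16.
Others bid (6, 8, 6, 8): truth gives 16, best alternative gives 16.
(Remaining 619 profiles checked similarly; truth is weakly best in each.)
In every case the truthful bid is at least as good as any alternative, so it is a dominant strategy.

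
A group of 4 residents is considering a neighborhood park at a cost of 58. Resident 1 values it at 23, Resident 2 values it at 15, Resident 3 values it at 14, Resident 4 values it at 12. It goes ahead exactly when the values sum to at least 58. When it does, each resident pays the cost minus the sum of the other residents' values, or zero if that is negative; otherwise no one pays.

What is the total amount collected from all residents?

40

Total value 64 ≥ cost 58, so it is built.
Resident 1: others sum to 41; max(0, 58 - 41) = 17.
Resident 2: others sum to 49; max(0, 58 - 49) = 9.
Resident 3: others sum to 50; max(0, 58 - 50) = 8.
Resident 4: others sum to 52; max(0, 58 - 52) = 6.
Total collected = 17 + 9 + 8 + 6 = 40.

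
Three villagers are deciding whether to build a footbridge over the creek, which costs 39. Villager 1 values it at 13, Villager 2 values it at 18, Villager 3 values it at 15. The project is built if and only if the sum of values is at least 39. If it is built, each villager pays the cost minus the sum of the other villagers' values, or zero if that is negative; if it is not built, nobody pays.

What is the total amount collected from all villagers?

25

Total value 46 ≥ cost 39, so it is built.
Villager 1: others sum to 33; max(0, 39 - 33) = 6.
Villager 2: others sum to 28; max(0, 39 - 28) = 11.
Villager 3: others sum to 31; max(0, 39 - 31) = 8.
Total collected = 6 + 11 + 8 = 25.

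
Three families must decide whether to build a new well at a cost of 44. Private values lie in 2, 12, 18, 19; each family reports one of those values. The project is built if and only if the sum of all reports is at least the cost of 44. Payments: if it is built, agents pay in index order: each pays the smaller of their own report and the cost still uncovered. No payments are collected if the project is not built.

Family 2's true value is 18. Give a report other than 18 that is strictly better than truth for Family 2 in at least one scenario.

Suppose Family 1 reports 18 and Family 3 reports 18.
Report 18: project built, pays 18, utility 18 - 18 = 0.
Report 12: project built, pays 12, utility 18 - 12 = 6.
So reporting 12 beats truth here (6 > 0).

12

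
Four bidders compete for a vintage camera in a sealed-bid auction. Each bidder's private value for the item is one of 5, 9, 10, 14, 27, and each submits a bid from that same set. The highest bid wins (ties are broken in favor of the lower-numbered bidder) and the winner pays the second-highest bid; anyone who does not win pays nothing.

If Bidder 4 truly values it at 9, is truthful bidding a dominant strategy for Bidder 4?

Yes

Check each profile of the others' bids and compare truth against every alternative bid.
Others bid (5, 5, 5): truth gives 4, best alternative gives 4.
Others bid (5, 5, 9): truth gives 0, best alternative gives 0.
Others bid (5, 5, 10): truth gives 0, best alternative gives 0.
Others bid (5, 5, 14): truth gives 0, best alternative gives 0.
Others bid (5, 5, 27): truth gives 0, best alternative gives 0.
Others bid (5, 9, 5): truth gives 0, best alternative gives 0.
(Remaining 119 profiles checked similarly; truth is weakly best in each.)
In every case the truthful bid is at least as good as any alternative, so it is a dominant strategy.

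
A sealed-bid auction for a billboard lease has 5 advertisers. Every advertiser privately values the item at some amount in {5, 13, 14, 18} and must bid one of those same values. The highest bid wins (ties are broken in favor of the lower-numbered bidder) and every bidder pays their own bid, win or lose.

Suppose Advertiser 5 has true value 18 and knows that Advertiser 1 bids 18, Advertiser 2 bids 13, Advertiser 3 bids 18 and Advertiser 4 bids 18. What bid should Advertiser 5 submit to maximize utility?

Bid 5: loses but pays 5, utility -5.
Bid 13: loses but pays 13, utility -13.
Bid 14: loses but pays 14, utility -14.
Bid 18: loses but pays 18, utility -18.
The best choice is 5 with utility -5.

5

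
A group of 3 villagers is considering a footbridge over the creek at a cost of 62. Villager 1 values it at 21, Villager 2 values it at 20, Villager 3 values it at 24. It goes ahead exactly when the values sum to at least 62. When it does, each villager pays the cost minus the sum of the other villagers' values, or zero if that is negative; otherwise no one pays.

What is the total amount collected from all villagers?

56

Total value 65 ≥ cost 62, so it is built.
Villager 1: others sum to 44; max(0, 62 - 44) = 18.
Villager 2: others sum to 45; max(0, 62 - 45) = 17.
Villager 3: others sum to 41; max(0, 62 - 41) = 21.
Total collected = 18 + 17 + 21 = 56.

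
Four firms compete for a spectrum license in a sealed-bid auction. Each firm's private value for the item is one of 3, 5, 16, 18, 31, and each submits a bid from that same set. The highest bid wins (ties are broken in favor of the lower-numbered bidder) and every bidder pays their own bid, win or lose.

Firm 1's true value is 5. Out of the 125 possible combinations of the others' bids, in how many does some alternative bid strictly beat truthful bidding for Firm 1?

118

Others bid (3, 3, 3): truth gives 0; bid 3 gives 2 > 0. Violating.
Others bid (3, 3, 16): truth gives -5; bid 3 gives -3 > -5. Violating.
Others bid (3, 3, 18): truth gives -5; bid 3 gives -3 > -5. Violating.
Others bid (3, 3, 31): truth gives -5; bid 3 gives -3 > -5. Violating.
Others bid (3, 3, 5): truth gives 0; no alternative beats it.
Others bid (3, 5, 3): truth gives 0; no alternative beats it.
(Checking all 125 profiles: 118 have a profitable deviation, 7 do not.)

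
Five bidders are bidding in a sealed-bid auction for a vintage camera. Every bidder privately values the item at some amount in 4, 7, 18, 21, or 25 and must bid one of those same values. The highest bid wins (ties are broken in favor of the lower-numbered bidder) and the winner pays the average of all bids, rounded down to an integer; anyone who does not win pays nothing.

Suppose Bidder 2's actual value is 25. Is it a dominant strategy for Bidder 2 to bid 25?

Consider the case where Bidder 1 bids 4, Bidder 3 bids 4, Bidder 4 bids 4 and Bidder 5 bids 4.
Truthful bid 25: wins, pays 8, utility 25 - 8 = 17.
Bid 7 instead: wins, pays 4, utility 25 - 4 = 21.
Since 21 > 17, bidding 7 is strictly better here, so truthful bidding is not dominant.

No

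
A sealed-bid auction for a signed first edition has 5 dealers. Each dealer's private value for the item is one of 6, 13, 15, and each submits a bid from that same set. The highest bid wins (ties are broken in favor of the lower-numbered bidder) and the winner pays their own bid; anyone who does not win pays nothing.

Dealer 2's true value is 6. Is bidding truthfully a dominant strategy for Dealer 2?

Yes

Check each profile of the others' bids and compare truth against every alternative bid.
Others bid (6, 6, 6, 6): truth gives 0, best alternative gives -7.
Others bid (6, 6, 6, 13): truth gives 0, best alternative gives -7.
Others bid (6, 6, 13, 6): truth gives 0, best alternative gives -7.
Others bid (6, 6, 13, 13): truth gives 0, best alternative gives -7.
Others bid (6, 13, 6, 6): truth gives 0, best alternative gives -7.
Others bid (6, 13, 6, 13): truth gives 0, best alternative gives -7.
(Remaining 75 profiles checked similarly; truth is weakly best in each.)
In every case the truthful bid is at least as good as any alternative, so it is a dominant strategy.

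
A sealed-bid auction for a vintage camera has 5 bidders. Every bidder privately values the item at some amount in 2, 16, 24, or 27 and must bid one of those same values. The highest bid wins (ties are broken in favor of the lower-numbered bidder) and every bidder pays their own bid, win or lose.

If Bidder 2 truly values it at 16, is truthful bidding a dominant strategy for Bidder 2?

Consider the case where Bidder 1 bids 2, Bidder 3 bids 2, Bidder 4 bids 2 and Bidder 5 bids 24.
Truthful bid 16: loses but pays 16, utility -16.
Bid 2 instead: loses but pays 2, utility -2.
Since -2 > -16, bidding 2 is strictly better here, so truthful bidding is not dominant.

No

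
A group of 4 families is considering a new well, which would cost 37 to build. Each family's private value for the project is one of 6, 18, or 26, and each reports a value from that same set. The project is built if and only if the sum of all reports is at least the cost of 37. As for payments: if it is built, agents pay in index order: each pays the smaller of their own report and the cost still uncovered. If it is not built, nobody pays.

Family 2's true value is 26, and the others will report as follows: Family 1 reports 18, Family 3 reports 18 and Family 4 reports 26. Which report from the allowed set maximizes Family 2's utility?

Report 6: project built, pays 6, utility 26 - 6 = 20.
Report 18: project built, pays 18, utility 26 - 18 = 8.
Report 26: project built, pays 19, utility 26 - 19 = 7.
The best choice is 6 with utility 20.

6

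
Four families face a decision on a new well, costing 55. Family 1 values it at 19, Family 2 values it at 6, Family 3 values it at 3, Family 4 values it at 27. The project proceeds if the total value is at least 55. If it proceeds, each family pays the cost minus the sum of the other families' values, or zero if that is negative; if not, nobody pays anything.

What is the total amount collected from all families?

Total value 55 ≥ cost 55, so it is built.
Family 1: others sum to 36; max(0, 55 - 36) = 19.
Family 2: others sum to 49; max(0, 55 - 49) = 6.
Family 3: others sum to 52; max(0, 55 - 52) = 3.
Family 4: others sum to 28; max(0, 55 - 28) = 27.
Total collected = 19 + 6 + 3 + 27 = 55.

55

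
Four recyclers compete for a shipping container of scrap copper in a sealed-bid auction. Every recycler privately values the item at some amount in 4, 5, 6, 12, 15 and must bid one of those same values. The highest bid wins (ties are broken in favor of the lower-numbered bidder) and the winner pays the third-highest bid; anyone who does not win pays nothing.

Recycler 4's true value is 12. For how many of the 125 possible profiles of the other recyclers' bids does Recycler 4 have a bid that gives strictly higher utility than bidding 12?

Others bid (4, 4, 12): truth gives 0; bid 15 gives 8 > 0. Violating.
Others bid (4, 5, 12): truth gives 0; bid 15 gives 7 > 0. Violating.
Others bid (4, 6, 12): truth gives 0; bid 15 gives 6 > 0. Violating.
Others bid (4, 12, 4): truth gives 0; bid 15 gives 8 > 0. Violating.
Others bid (4, 4, 4): truth gives 8; no alternative beats it.
Others bid (4, 4, 5): truth gives 8; no alternative beats it.
(Checking all 125 profiles: 27 have a profitable deviation, 98 do not.)

27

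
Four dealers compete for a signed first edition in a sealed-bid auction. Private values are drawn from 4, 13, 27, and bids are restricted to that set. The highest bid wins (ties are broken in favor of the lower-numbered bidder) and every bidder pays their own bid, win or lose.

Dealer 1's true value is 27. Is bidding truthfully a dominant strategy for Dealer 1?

Consider the case where Dealer 2 bids 4, Dealer 3 bids 4 and Dealer 4 bids 4.
Truthful bid 27: wins, pays 27, utility 27 - 27 = 0.
Bid 4 instead: wins, pays 4, utility 27 - 4 = 23.
Since 23 > 0, bidding 4 is strictly better here, so truthful bidding is not dominant.

No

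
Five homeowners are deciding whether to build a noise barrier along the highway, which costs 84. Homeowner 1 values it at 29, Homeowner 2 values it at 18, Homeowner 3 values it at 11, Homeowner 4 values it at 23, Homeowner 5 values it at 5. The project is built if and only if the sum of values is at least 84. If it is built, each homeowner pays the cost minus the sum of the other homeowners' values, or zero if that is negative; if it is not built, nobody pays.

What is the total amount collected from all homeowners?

Total value 86 ≥ cost 84, so it is built.
Homeowner 1: others sum to 57; max(0, 84 - 57) = 27.
Homeowner 2: others sum to 68; max(0, 84 - 68) = 16.
Homeowner 3: others sum to 75; max(0, 84 - 75) = 9.
Homeowner 4: others sum to 63; max(0, 84 - 63) = 21.
Homeowner 5: others sum to 81; max(0, 84 - 81) = 3.
Total collected = 27 + 16 + 9 + 21 + 3 = 76.

76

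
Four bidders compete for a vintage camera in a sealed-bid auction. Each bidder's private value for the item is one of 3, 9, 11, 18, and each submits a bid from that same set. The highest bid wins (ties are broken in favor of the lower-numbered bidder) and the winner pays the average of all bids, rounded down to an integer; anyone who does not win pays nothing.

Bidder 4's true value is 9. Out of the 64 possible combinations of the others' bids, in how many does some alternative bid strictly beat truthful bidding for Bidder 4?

Others bid (3, 3, 9): truth gives 0; bid 11 gives 3 > 0. Violating.
Others bid (3, 3, 11): truth gives 0; bid 18 gives 1 > 0. Violating.
Others bid (3, 9, 3): truth gives 0; bid 11 gives 3 > 0. Violating.
Others bid (3, 9, 9): truth gives 0; bid 11 gives 1 > 0. Violating.
Others bid (3, 3, 3): truth gives 5; no alternative beats it.
Others bid (3, 3, 18): truth gives 0; no alternative beats it.
(Checking all 64 profiles: 9 have a profitable deviation, 55 do not.)

9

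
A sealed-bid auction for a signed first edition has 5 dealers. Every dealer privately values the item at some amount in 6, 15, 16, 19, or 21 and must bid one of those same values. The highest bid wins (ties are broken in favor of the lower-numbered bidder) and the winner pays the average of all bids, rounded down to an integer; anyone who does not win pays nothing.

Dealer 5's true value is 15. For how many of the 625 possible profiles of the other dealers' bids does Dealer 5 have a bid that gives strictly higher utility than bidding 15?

98

Others bid (6, 6, 6, 15): truth gives 0; bid 16 gives 6 > 0. Violating.
Others bid (6, 6, 6, 16): truth gives 0; bid 19 gives 5 > 0. Violating.
Others bid (6, 6, 6, 19): truth gives 0; bid 21 gives 4 > 0. Violating.
Others bid (6, 6, 15, 6): truth gives 0; bid 16 gives 6 > 0. Violating.
Others bid (6, 6, 6, 6): truth gives 8; no alternative beats it.
Others bid (6, 6, 6, 21): truth gives 0; no alternative beats it.
(Checking all 625 profiles: 98 have a profitable deviation, 527 do not.)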